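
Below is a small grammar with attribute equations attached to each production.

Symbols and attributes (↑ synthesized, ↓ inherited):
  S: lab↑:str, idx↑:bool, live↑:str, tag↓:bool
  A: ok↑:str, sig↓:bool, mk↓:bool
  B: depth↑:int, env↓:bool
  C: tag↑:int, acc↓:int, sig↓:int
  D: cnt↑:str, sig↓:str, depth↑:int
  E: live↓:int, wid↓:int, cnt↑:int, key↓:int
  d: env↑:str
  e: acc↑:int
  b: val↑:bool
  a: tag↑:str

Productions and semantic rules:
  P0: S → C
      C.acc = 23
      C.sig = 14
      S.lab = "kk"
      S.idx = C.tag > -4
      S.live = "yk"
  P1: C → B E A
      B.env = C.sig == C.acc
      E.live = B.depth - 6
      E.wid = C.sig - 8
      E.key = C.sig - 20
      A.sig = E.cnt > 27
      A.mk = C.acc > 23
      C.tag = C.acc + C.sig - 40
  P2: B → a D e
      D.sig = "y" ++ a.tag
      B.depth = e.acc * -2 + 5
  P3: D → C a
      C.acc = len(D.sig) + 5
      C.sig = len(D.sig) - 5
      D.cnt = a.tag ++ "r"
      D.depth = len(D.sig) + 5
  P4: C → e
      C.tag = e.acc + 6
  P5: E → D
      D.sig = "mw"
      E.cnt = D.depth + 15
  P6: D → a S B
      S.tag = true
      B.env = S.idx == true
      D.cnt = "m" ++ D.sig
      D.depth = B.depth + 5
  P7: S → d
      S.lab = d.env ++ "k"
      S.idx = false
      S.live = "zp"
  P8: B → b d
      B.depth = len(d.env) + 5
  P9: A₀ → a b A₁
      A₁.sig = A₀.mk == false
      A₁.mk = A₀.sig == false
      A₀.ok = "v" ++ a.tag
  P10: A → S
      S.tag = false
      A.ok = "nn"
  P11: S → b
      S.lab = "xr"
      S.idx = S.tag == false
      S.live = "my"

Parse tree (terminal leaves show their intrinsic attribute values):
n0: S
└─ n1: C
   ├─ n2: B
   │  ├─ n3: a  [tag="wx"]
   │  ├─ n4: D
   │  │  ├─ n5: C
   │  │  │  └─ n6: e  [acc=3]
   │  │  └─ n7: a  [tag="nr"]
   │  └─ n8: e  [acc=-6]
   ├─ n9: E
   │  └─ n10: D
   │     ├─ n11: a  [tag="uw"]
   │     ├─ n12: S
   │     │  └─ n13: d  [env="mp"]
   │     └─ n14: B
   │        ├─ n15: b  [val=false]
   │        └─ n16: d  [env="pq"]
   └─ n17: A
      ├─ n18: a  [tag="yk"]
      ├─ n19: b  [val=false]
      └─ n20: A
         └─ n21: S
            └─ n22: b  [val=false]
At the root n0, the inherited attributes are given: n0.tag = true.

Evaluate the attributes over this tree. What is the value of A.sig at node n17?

1. n0.tag = true  [given at root]
2. n1.acc = 23  [23]
3. n1.sig = 14  [14]
4. n2.env = false  [C.sig == C.acc]
5. n3.tag = "wx"  [terminal]
6. n4.sig = "ywx"  ["y" ++ a.tag]
7. n5.acc = 8  [len(D.sig) + 5]
8. n5.sig = -2  [len(D.sig) - 5]
9. n6.acc = 3  [terminal]
10. n5.tag = 9  [e.acc + 6]
11. n7.tag = "nr"  [terminal]
12. n4.cnt = "nrr"  [a.tag ++ "r"]
13. n4.depth = 8  [len(D.sig) + 5]
14. n8.acc = -6  [terminal]
15. n2.depth = 17  [e.acc * -2 + 5]
16. n9.live = 11  [B.depth - 6]
17. n9.wid = 6  [C.sig - 8]
18. n9.key = -6  [C.sig - 20]
19. n10.sig = "mw"  ["mw"]
20. n11.tag = "uw"  [terminal]
21. n12.tag = true  [true]
22. n13.env = "mp"  [terminal]
23. n12.lab = "mpk"  [d.env ++ "k"]
24. n12.idx = false  [false]
25. n12.live = "zp"  ["zp"]
26. n14.env = false  [S.idx == true]
27. n15.val = false  [terminal]
28. n16.env = "pq"  [terminal]
29. n14.depth = 7  [len(d.env) + 5]
30. n10.cnt = "mmw"  ["m" ++ D.sig]
31. n10.depth = 12  [B.depth + 5]
32. n9.cnt = 27  [D.depth + 15]
33. n17.sig = false  [E.cnt > 27]
34. n17.mk = false  [C.acc > 23]
35. n18.tag = "yk"  [terminal]
36. n19.val = false  [terminal]
37. n20.sig = true  [A₀.mk == false]
38. n20.mk = true  [A₀.sig == false]
39. n21.tag = false  [false]
40. n22.val = false  [terminal]
41. n21.lab = "xr"  ["xr"]
42. n21.idx = true  [S.tag == false]
43. n21.live = "my"  ["my"]
44. n20.ok = "nn"  ["nn"]
45. n17.ok = "vyk"  ["v" ++ a.tag]
46. n1.tag = -3  [C.acc + C.sig - 40]
47. n0.lab = "kk"  ["kk"]
48. n0.idx = true  [C.tag > -4]
49. n0.live = "yk"  ["yk"]

false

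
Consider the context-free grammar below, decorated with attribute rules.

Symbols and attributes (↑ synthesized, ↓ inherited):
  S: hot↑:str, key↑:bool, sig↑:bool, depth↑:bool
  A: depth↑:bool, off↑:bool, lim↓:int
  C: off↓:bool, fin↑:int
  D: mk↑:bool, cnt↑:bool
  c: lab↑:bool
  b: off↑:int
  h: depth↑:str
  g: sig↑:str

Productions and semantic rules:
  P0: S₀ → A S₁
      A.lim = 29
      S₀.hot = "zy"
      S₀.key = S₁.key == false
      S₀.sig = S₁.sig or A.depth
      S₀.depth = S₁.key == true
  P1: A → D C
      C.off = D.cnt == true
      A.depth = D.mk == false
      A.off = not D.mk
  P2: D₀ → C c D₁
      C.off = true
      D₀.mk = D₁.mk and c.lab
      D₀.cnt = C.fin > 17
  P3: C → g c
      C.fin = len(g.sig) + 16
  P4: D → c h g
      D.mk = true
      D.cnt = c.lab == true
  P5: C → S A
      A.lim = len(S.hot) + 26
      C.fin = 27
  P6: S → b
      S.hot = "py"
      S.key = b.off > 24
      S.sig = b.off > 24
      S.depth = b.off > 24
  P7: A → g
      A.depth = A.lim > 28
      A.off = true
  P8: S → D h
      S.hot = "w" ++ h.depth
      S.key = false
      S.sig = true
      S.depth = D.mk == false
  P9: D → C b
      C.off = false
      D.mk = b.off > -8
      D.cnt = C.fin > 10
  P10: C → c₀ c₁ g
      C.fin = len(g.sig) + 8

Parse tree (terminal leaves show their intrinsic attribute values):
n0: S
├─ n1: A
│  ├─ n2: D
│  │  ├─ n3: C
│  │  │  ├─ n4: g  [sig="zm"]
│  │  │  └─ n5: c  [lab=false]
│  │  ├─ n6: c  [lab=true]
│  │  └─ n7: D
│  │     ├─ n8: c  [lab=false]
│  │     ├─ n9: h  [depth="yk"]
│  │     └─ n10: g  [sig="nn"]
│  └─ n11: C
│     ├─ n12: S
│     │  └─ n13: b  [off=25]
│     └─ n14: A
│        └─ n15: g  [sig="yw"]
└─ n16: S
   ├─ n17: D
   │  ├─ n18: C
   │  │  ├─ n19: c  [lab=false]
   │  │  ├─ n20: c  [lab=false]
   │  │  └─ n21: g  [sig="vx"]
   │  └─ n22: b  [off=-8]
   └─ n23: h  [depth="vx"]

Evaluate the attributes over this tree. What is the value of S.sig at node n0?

1. n1.lim = 29  [29]
2. n3.off = true  [true]
3. n4.sig = "zm"  [terminal]
4. n5.lab = false  [terminal]
5. n3.fin = 18  [len(g.sig) + 16]
6. n6.lab = true  [terminal]
7. n8.lab = false  [terminal]
8. n9.depth = "yk"  [terminal]
9. n10.sig = "nn"  [terminal]
10. n7.mk = true  [true]
11. n7.cnt = false  [c.lab == true]
12. n2.mk = true  [D₁.mk and c.lab]
13. n2.cnt = true  [C.fin > 17]
14. n11.off = true  [D.cnt == true]
15. n13.off = 25  [terminal]
16. n12.hot = "py"  ["py"]
17. n12.key = true  [b.off > 24]
18. n12.sig = true  [b.off > 24]
19. n12.depth = true  [b.off > 24]
20. n14.lim = 28  [len(S.hot) + 26]
21. n15.sig = "yw"  [terminal]
22. n14.depth = false  [A.lim > 28]
23. n14.off = true  [true]
24. n11.fin = 27  [27]
25. n1.depth = false  [D.mk == false]
26. n1.off = false  [not D.mk]
27. n18.off = false  [false]
28. n19.lab = false  [terminal]
29. n20.lab = false  [terminal]
30. n21.sig = "vx"  [terminal]
31. n18.fin = 10  [len(g.sig) + 8]
32. n22.off = -8  [terminal]
33. n17.mk = false  [b.off > -8]
34. n17.cnt = false  [C.fin > 10]
35. n23.depth = "vx"  [terminal]
36. n16.hot = "wvx"  ["w" ++ h.depth]
37. n16.key = false  [false]
38. n16.sig = true  [true]
39. n16.depth = true  [D.mk == false]
40. n0.hot = "zy"  ["zy"]
41. n0.key = true  [S₁.key == false]
42. n0.sig = true  [S₁.sig or A.depth]
43. n0.depth = false  [S₁.key == true]

true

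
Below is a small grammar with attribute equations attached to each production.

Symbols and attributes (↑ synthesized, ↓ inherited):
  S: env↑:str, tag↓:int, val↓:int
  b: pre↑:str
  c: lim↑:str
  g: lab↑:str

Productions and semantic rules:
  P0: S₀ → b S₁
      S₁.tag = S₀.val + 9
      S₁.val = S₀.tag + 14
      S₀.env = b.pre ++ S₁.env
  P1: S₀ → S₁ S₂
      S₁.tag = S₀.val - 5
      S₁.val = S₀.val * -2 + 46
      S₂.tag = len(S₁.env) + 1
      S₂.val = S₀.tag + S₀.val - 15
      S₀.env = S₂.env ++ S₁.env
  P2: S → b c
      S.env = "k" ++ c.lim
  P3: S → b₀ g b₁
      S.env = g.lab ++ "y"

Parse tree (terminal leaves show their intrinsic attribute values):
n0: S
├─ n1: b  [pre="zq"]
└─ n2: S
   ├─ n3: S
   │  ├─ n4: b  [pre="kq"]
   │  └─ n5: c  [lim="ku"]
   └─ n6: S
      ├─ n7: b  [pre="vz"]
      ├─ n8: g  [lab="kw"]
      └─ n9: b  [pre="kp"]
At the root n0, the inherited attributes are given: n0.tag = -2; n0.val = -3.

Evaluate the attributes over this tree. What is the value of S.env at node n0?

"zqkwykku"

1. n0.tag = -2  [given at root]
2. n0.val = -3  [given at root]
3. n1.pre = "zq"  [terminal]
4. n2.tag = 6  [S₀.val + 9]
5. n2.val = 12  [S₀.tag + 14]
6. n3.tag = 7  [S₀.val - 5]
7. n3.val = 22  [S₀.val * -2 + 46]
8. n4.pre = "kq"  [terminal]
9. n5.lim = "ku"  [terminal]
10. n3.env = "kku"  ["k" ++ c.lim]
11. n6.tag = 4  [len(S₁.env) + 1]
12. n6.val = 3  [S₀.tag + S₀.val - 15]
13. n7.pre = "vz"  [terminal]
14. n8.lab = "kw"  [terminal]
15. n9.pre = "kp"  [terminal]
16. n6.env = "kwy"  [g.lab ++ "y"]
17. n2.env = "kwykku"  [S₂.env ++ S₁.env]
18. n0.env = "zqkwykku"  [b.pre ++ S₁.env]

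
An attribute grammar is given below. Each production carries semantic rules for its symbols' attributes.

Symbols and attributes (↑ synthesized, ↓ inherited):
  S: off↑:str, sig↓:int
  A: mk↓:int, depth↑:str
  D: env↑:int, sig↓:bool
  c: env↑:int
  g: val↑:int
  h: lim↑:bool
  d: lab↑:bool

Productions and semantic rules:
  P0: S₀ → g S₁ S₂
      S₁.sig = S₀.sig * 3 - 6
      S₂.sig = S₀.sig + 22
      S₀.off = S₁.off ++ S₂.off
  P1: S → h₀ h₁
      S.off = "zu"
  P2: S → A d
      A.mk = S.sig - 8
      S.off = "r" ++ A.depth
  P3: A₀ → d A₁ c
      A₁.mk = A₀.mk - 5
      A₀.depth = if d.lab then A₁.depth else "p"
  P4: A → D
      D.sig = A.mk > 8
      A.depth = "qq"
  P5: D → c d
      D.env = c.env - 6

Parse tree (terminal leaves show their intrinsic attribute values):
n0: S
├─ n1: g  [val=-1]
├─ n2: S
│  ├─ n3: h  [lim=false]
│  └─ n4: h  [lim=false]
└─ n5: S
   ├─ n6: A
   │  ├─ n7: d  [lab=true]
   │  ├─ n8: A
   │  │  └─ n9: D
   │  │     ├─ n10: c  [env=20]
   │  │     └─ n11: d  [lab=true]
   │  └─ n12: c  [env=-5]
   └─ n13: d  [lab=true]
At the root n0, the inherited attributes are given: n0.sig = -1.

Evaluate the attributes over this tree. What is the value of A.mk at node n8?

8

1. n0.sig = -1  [given at root]
2. n1.val = -1  [terminal]
3. n2.sig = -9  [S₀.sig * 3 - 6]
4. n3.lim = false  [terminal]
5. n4.lim = false  [terminal]
6. n2.off = "zu"  ["zu"]
7. n5.sig = 21  [S₀.sig + 22]
8. n6.mk = 13  [S.sig - 8]
9. n7.lab = true  [terminal]
10. n8.mk = 8  [A₀.mk - 5]
11. n9.sig = false  [A.mk > 8]
12. n10.env = 20  [terminal]
13. n11.lab = true  [terminal]
14. n9.env = 14  [c.env - 6]
15. n8.depth = "qq"  ["qq"]
16. n12.env = -5  [terminal]
17. n6.depth = "qq"  [if d.lab then A₁.depth else "p"]
18. n13.lab = true  [terminal]
19. n5.off = "rqq"  ["r" ++ A.depth]
20. n0.off = "zurqq"  [S₁.off ++ S₂.off]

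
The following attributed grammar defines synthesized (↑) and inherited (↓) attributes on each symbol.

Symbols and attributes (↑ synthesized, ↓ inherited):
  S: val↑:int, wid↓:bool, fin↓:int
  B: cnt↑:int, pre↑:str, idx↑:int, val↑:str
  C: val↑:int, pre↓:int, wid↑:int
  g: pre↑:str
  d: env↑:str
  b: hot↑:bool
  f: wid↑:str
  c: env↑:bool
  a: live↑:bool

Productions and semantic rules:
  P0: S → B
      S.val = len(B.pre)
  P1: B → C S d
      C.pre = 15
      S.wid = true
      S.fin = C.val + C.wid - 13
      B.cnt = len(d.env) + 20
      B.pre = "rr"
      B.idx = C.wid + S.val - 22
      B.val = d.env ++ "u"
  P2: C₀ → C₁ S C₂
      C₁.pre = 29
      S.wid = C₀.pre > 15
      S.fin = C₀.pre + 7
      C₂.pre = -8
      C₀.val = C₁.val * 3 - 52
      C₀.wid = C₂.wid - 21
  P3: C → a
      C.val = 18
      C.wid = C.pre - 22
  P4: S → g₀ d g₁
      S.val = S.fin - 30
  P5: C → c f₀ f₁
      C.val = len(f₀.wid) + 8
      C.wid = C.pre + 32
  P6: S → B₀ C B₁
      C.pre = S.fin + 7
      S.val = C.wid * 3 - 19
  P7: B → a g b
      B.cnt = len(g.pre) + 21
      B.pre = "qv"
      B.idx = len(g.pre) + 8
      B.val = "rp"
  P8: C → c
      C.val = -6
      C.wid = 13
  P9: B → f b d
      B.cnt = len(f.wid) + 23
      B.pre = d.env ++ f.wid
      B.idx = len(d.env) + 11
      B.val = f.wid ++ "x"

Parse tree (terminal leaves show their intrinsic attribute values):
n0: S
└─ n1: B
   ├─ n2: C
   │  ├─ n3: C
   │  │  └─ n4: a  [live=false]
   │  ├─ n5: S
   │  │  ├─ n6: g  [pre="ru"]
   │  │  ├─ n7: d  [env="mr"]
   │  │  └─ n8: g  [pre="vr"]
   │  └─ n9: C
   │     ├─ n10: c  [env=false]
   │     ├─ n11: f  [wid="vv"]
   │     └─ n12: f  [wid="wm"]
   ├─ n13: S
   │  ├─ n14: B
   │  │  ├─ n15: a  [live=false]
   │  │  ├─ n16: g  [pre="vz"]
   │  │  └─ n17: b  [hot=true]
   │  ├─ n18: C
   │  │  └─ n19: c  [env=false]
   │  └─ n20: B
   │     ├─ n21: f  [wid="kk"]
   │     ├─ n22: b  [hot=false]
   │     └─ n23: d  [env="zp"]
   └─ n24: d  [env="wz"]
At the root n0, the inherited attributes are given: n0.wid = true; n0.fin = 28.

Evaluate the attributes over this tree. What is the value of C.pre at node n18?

-1

1. n0.wid = true  [given at root]
2. n0.fin = 28  [given at root]
3. n2.pre = 15  [15]
4. n3.pre = 29  [29]
5. n4.live = false  [terminal]
6. n3.val = 18  [18]
7. n3.wid = 7  [C.pre - 22]
8. n5.wid = false  [C₀.pre > 15]
9. n5.fin = 22  [C₀.pre + 7]
10. n6.pre = "ru"  [terminal]
11. n7.env = "mr"  [terminal]
12. n8.pre = "vr"  [terminal]
13. n5.val = -8  [S.fin - 30]
14. n9.pre = -8  [-8]
15. n10.env = false  [terminal]
16. n11.wid = "vv"  [terminal]
17. n12.wid = "wm"  [terminal]
18. n9.val = 10  [len(f₀.wid) + 8]
19. n9.wid = 24  [C.pre + 32]
20. n2.val = 2  [C₁.val * 3 - 52]
21. n2.wid = 3  [C₂.wid - 21]
22. n13.wid = true  [true]
23. n13.fin = -8  [C.val + C.wid - 13]
24. n15.live = false  [terminal]
25. n16.pre = "vz"  [terminal]
26. n17.hot = true  [terminal]
27. n14.cnt = 23  [len(g.pre) + 21]
28. n14.pre = "qv"  ["qv"]
29. n14.idx = 10  [len(g.pre) + 8]
30. n14.val = "rp"  ["rp"]
31. n18.pre = -1  [S.fin + 7]
32. n19.env = false  [terminal]
33. n18.val = -6  [-6]
34. n18.wid = 13  [13]
35. n21.wid = "kk"  [terminal]
36. n22.hot = false  [terminal]
37. n23.env = "zp"  [terminal]
38. n20.cnt = 25  [len(f.wid) + 23]
39. n20.pre = "zpkk"  [d.env ++ f.wid]
40. n20.idx = 13  [len(d.env) + 11]
41. n20.val = "kkx"  [f.wid ++ "x"]
42. n13.val = 20  [C.wid * 3 - 19]
43. n24.env = "wz"  [terminal]
44. n1.cnt = 22  [len(d.env) + 20]
45. n1.pre = "rr"  ["rr"]
46. n1.idx = 1  [C.wid + S.val - 22]
47. n1.val = "wzu"  [d.env ++ "u"]
48. n0.val = 2  [len(B.pre)]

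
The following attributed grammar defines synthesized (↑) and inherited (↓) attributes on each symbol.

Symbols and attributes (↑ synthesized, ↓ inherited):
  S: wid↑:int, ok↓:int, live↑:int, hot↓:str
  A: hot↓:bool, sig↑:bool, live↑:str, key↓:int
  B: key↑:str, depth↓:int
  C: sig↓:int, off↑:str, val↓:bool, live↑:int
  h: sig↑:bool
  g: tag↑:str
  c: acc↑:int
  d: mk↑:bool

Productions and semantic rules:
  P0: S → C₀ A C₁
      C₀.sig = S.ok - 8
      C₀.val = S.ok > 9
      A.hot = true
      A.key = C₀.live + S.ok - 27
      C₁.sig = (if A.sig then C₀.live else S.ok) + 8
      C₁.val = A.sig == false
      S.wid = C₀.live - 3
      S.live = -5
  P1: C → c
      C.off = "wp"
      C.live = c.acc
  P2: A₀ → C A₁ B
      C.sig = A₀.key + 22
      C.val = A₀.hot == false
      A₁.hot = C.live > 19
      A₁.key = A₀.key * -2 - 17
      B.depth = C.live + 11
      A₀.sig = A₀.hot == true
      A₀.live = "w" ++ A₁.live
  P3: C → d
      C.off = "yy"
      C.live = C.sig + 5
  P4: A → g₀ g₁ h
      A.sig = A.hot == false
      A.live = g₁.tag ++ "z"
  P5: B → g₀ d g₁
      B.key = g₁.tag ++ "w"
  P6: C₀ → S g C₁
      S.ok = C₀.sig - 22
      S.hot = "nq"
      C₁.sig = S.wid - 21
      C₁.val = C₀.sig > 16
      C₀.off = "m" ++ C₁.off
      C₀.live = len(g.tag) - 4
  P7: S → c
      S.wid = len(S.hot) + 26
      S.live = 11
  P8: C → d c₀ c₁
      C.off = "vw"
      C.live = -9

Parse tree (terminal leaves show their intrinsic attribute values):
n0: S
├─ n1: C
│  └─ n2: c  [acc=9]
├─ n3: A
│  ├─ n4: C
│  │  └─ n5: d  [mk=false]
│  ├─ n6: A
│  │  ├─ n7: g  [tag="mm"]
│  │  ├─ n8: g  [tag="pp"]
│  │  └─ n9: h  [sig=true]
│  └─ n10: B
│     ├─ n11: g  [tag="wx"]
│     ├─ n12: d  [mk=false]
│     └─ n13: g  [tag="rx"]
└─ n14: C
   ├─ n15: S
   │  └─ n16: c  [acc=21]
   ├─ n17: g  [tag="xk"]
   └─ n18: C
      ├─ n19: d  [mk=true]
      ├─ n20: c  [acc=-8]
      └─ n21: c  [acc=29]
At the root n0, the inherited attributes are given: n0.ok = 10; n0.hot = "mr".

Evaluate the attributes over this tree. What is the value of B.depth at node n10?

1. n0.ok = 10  [given at root]
2. n0.hot = "mr"  [given at root]
3. n1.sig = 2  [S.ok - 8]
4. n1.val = true  [S.ok > 9]
5. n2.acc = 9  [terminal]
6. n1.off = "wp"  ["wp"]
7. n1.live = 9  [c.acc]
8. n3.hot = true  [true]
9. n3.key = -8  [C₀.live + S.ok - 27]
10. n4.sig = 14  [A₀.key + 22]
11. n4.val = false  [A₀.hot == false]
12. n5.mk = false  [terminal]
13. n4.off = "yy"  ["yy"]
14. n4.live = 19  [C.sig + 5]
15. n6.hot = false  [C.live > 19]
16. n6.key = -1  [A₀.key * -2 - 17]
17. n7.tag = "mm"  [terminal]
18. n8.tag = "pp"  [terminal]
19. n9.sig = true  [terminal]
20. n6.sig = true  [A.hot == false]
21. n6.live = "ppz"  [g₁.tag ++ "z"]
22. n10.depth = 30  [C.live + 11]
23. n11.tag = "wx"  [terminal]
24. n12.mk = false  [terminal]
25. n13.tag = "rx"  [terminal]
26. n10.key = "rxw"  [g₁.tag ++ "w"]
27. n3.sig = true  [A₀.hot == true]
28. n3.live = "wppz"  ["w" ++ A₁.live]
29. n14.sig = 17  [(if A.sig then C₀.live else S.ok) + 8]
30. n14.val = false  [A.sig == false]
31. n15.ok = -5  [C₀.sig - 22]
32. n15.hot = "nq"  ["nq"]
33. n16.acc = 21  [terminal]
34. n15.wid = 28  [len(S.hot) + 26]
35. n15.live = 11  [11]
36. n17.tag = "xk"  [terminal]
37. n18.sig = 7  [S.wid - 21]
38. n18.val = true  [C₀.sig > 16]
39. n19.mk = true  [terminal]
40. n20.acc = -8  [terminal]
41. n21.acc = 29  [terminal]
42. n18.off = "vw"  ["vw"]
43. n18.live = -9  [-9]
44. n14.off = "mvw"  ["m" ++ C₁.off]
45. n14.live = -2  [len(g.tag) - 4]
46. n0.wid = 6  [C₀.live - 3]
47. n0.live = -5  [-5]

30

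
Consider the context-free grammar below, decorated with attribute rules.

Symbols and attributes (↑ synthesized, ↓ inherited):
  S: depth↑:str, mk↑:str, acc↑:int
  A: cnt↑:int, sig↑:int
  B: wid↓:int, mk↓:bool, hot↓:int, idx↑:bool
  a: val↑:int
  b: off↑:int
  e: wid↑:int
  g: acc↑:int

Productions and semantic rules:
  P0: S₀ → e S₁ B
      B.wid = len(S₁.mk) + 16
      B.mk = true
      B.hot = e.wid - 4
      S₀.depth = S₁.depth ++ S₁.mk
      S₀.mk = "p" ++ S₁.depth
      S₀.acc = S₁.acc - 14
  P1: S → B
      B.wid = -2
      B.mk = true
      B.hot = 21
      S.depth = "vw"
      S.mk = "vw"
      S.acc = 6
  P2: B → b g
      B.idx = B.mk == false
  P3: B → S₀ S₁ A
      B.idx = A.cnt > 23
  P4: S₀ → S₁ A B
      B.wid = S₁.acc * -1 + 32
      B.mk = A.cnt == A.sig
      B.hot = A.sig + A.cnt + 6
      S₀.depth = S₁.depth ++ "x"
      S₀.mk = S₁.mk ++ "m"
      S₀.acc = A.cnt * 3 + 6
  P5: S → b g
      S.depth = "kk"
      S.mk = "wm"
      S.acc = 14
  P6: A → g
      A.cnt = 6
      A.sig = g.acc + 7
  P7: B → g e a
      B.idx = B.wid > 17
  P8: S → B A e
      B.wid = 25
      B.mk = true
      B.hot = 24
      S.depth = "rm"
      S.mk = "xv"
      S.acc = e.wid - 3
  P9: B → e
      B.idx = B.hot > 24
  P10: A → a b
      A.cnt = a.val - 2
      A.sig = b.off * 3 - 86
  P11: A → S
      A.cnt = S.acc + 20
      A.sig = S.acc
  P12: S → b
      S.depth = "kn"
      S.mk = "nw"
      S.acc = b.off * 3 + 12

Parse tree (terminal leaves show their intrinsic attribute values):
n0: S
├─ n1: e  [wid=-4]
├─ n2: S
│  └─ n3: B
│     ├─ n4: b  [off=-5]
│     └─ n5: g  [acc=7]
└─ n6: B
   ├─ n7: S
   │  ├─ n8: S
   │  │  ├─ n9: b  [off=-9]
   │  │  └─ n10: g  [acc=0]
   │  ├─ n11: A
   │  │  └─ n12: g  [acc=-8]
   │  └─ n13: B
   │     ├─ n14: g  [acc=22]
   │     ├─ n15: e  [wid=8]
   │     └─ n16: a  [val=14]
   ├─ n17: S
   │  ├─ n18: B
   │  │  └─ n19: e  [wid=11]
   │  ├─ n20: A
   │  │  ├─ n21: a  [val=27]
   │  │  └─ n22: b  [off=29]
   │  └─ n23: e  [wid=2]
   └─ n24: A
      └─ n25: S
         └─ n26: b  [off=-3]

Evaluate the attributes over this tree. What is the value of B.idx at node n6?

1. n1.wid = -4  [terminal]
2. n3.wid = -2  [-2]
3. n3.mk = true  [true]
4. n3.hot = 21  [21]
5. n4.off = -5  [terminal]
6. n5.acc = 7  [terminal]
7. n3.idx = false  [B.mk == false]
8. n2.depth = "vw"  ["vw"]
9. n2.mk = "vw"  ["vw"]
10. n2.acc = 6  [6]
11. n6.wid = 18  [len(S₁.mk) + 16]
12. n6.mk = true  [true]
13. n6.hot = -8  [e.wid - 4]
14. n9.off = -9  [terminal]
15. n10.acc = 0  [terminal]
16. n8.depth = "kk"  ["kk"]
17. n8.mk = "wm"  ["wm"]
18. n8.acc = 14  [14]
19. n12.acc = -8  [terminal]
20. n11.cnt = 6  [6]
21. n11.sig = -1  [g.acc + 7]
22. n13.wid = 18  [S₁.acc * -1 + 32]
23. n13.mk = false  [A.cnt == A.sig]
24. n13.hot = 11  [A.sig + A.cnt + 6]
25. n14.acc = 22  [terminal]
26. n15.wid = 8  [terminal]
27. n16.val = 14  [terminal]
28. n13.idx = true  [B.wid > 17]
29. n7.depth = "kkx"  [S₁.depth ++ "x"]
30. n7.mk = "wmm"  [S₁.mk ++ "m"]
31. n7.acc = 24  [A.cnt * 3 + 6]
32. n18.wid = 25  [25]
33. n18.mk = true  [true]
34. n18.hot = 24  [24]
35. n19.wid = 11  [terminal]
36. n18.idx = false  [B.hot > 24]
37. n21.val = 27  [terminal]
38. n22.off = 29  [terminal]
39. n20.cnt = 25  [a.val - 2]
40. n20.sig = 1  [b.off * 3 - 86]
41. n23.wid = 2  [terminal]
42. n17.depth = "rm"  ["rm"]
43. n17.mk = "xv"  ["xv"]
44. n17.acc = -1  [e.wid - 3]
45. n26.off = -3  [terminal]
46. n25.depth = "kn"  ["kn"]
47. n25.mk = "nw"  ["nw"]
48. n25.acc = 3  [b.off * 3 + 12]
49. n24.cnt = 23  [S.acc + 20]
50. n24.sig = 3  [S.acc]
51. n6.idx = false  [A.cnt > 23]
52. n0.depth = "vwvw"  [S₁.depth ++ S₁.mk]
53. n0.mk = "pvw"  ["p" ++ S₁.depth]
54. n0.acc = -8  [S₁.acc - 14]

false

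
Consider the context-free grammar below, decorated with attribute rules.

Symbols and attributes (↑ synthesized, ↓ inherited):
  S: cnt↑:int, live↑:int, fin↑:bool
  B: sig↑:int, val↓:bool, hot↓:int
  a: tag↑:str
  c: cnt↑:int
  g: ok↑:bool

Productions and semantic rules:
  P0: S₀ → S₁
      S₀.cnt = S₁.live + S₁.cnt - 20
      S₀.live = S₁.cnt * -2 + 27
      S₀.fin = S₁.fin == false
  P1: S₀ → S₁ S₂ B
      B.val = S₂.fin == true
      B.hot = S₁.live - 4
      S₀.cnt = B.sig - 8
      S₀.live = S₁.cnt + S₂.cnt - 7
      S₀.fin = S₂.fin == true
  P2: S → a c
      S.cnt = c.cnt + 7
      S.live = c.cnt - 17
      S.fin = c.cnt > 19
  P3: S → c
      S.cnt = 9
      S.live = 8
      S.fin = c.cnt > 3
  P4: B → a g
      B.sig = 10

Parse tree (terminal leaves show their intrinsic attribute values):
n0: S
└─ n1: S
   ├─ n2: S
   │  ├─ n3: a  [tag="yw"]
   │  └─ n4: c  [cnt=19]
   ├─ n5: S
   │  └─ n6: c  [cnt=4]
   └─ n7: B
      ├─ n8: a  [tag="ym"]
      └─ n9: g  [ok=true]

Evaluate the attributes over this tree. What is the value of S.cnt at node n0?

1. n3.tag = "yw"  [terminal]
2. n4.cnt = 19  [terminal]
3. n2.cnt = 26  [c.cnt + 7]
4. n2.live = 2  [c.cnt - 17]
5. n2.fin = false  [c.cnt > 19]
6. n6.cnt = 4  [terminal]
7. n5.cnt = 9  [9]
8. n5.live = 8  [8]
9. n5.fin = true  [c.cnt > 3]
10. n7.val = true  [S₂.fin == true]
11. n7.hot = -2  [S₁.live - 4]
12. n8.tag = "ym"  [terminal]
13. n9.ok = true  [terminal]
14. n7.sig = 10  [10]
15. n1.cnt = 2  [B.sig - 8]
16. n1.live = 28  [S₁.cnt + S₂.cnt - 7]
17. n1.fin = true  [S₂.fin == true]
18. n0.cnt = 10  [S₁.live + S₁.cnt - 20]
19. n0.live = 23  [S₁.cnt * -2 + 27]
20. n0.fin = false  [S₁.fin == false]

10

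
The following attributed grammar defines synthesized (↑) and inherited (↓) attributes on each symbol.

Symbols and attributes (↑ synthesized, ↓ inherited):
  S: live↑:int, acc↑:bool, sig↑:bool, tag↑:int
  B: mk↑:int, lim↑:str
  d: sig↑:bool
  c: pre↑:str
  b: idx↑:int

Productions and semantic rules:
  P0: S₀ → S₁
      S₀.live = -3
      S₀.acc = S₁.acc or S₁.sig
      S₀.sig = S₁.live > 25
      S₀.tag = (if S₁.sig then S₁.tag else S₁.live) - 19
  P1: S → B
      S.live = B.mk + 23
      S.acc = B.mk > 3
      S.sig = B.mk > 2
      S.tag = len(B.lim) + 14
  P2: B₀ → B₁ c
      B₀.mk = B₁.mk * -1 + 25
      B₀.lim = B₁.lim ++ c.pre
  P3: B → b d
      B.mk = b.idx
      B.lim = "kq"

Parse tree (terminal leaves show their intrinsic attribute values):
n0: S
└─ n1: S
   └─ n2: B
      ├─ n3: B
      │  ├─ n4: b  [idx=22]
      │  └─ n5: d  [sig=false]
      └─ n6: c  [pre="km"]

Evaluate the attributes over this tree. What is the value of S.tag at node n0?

1. n4.idx = 22  [terminal]
2. n5.sig = false  [terminal]
3. n3.mk = 22  [b.idx]
4. n3.lim = "kq"  ["kq"]
5. n6.pre = "km"  [terminal]
6. n2.mk = 3  [B₁.mk * -1 + 25]
7. n2.lim = "kqkm"  [B₁.lim ++ c.pre]
8. n1.live = 26  [B.mk + 23]
9. n1.acc = false  [B.mk > 3]
10. n1.sig = true  [B.mk > 2]
11. n1.tag = 18  [len(B.lim) + 14]
12. n0.live = -3  [-3]
13. n0.acc = true  [S₁.acc or S₁.sig]
14. n0.sig = true  [S₁.live > 25]
15. n0.tag = -1  [(if S₁.sig then S₁.tag else S₁.live) - 19]

-1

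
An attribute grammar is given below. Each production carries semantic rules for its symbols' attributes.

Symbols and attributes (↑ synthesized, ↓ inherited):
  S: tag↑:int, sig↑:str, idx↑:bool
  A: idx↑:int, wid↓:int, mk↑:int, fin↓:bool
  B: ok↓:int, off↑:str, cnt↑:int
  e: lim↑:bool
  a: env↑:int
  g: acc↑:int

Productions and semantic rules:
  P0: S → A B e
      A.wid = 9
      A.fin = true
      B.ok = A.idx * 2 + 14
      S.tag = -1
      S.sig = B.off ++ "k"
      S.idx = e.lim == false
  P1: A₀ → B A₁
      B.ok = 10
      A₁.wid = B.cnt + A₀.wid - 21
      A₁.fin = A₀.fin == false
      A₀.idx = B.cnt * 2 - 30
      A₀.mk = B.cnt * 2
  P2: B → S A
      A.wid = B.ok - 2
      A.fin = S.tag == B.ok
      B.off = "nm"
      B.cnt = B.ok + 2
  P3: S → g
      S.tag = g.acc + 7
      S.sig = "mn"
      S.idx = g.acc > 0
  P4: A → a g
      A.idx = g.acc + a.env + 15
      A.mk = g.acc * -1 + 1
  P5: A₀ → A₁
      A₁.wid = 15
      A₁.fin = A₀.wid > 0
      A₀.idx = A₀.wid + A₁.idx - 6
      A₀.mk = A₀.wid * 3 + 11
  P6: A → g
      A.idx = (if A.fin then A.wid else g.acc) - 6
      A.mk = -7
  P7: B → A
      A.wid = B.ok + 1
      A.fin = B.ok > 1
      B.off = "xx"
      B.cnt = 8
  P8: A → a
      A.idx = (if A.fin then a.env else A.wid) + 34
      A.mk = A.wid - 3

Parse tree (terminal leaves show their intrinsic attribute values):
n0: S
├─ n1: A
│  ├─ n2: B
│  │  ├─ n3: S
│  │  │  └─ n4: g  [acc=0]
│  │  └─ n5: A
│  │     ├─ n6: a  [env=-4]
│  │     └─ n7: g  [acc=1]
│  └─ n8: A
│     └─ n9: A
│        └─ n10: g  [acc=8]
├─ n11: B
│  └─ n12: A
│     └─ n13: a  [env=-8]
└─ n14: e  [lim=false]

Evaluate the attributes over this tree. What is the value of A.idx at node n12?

1. n1.wid = 9  [9]
2. n1.fin = true  [true]
3. n2.ok = 10  [10]
4. n4.acc = 0  [terminal]
5. n3.tag = 7  [g.acc + 7]
6. n3.sig = "mn"  ["mn"]
7. n3.idx = false  [g.acc > 0]
8. n5.wid = 8  [B.ok - 2]
9. n5.fin = false  [S.tag == B.ok]
10. n6.env = -4  [terminal]
11. n7.acc = 1  [terminal]
12. n5.idx = 12  [g.acc + a.env + 15]
13. n5.mk = 0  [g.acc * -1 + 1]
14. n2.off = "nm"  ["nm"]
15. n2.cnt = 12  [B.ok + 2]
16. n8.wid = 0  [B.cnt + A₀.wid - 21]
17. n8.fin = false  [A₀.fin == false]
18. n9.wid = 15  [15]
19. n9.fin = false  [A₀.wid > 0]
20. n10.acc = 8  [terminal]
21. n9.idx = 2  [(if A.fin then A.wid else g.acc) - 6]
22. n9.mk = -7  [-7]
23. n8.idx = -4  [A₀.wid + A₁.idx - 6]
24. n8.mk = 11  [A₀.wid * 3 + 11]
25. n1.idx = -6  [B.cnt * 2 - 30]
26. n1.mk = 24  [B.cnt * 2]
27. n11.ok = 2  [A.idx * 2 + 14]
28. n12.wid = 3  [B.ok + 1]
29. n12.fin = true  [B.ok > 1]
30. n13.env = -8  [terminal]
31. n12.idx = 26  [(if A.fin then a.env else A.wid) + 34]
32. n12.mk = 0  [A.wid - 3]
33. n11.off = "xx"  ["xx"]
34. n11.cnt = 8  [8]
35. n14.lim = false  [terminal]
36. n0.tag = -1  [-1]
37. n0.sig = "xxk"  [B.off ++ "k"]
38. n0.idx = true  [e.lim == false]

26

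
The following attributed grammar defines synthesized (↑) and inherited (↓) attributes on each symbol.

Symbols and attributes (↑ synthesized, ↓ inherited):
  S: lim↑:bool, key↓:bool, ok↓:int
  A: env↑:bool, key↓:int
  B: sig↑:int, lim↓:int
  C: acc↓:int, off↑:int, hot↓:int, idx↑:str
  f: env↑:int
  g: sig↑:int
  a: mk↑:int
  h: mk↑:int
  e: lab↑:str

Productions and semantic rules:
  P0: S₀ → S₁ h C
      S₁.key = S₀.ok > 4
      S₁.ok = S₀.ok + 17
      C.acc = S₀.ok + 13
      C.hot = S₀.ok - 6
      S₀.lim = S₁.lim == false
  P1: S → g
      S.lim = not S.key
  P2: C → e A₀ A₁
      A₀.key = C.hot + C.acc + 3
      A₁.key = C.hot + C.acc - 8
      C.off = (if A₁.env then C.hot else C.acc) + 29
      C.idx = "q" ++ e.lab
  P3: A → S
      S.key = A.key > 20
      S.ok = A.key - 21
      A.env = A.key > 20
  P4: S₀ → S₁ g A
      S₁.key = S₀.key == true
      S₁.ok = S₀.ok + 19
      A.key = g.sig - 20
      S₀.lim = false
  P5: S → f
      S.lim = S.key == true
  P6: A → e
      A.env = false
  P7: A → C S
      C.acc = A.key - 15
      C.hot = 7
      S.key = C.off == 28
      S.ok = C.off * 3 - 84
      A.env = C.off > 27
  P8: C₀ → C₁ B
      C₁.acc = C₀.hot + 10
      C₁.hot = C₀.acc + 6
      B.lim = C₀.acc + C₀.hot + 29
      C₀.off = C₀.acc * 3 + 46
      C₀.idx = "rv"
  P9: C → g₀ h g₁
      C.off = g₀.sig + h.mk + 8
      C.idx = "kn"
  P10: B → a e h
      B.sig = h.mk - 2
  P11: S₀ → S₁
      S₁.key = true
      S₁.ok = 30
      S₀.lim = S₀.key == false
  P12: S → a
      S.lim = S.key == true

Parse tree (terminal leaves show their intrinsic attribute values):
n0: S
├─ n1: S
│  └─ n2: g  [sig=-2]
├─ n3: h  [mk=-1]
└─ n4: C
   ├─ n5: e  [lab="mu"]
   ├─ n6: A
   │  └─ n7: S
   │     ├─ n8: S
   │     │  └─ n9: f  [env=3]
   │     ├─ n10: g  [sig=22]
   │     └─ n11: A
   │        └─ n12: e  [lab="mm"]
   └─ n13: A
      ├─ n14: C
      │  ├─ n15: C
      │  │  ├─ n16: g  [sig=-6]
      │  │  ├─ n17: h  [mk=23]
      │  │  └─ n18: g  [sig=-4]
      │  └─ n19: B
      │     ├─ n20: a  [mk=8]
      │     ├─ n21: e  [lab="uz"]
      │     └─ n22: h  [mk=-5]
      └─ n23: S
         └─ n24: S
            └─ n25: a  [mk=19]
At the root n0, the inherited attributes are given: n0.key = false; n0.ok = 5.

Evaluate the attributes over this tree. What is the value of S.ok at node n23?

1. n0.key = false  [given at root]
2. n0.ok = 5  [given at root]
3. n1.key = true  [S₀.ok > 4]
4. n1.ok = 22  [S₀.ok + 17]
5. n2.sig = -2  [terminal]
6. n1.lim = false  [not S.key]
7. n3.mk = -1  [terminal]
8. n4.acc = 18  [S₀.ok + 13]
9. n4.hot = -1  [S₀.ok - 6]
10. n5.lab = "mu"  [terminal]
11. n6.key = 20  [C.hot + C.acc + 3]
12. n7.key = false  [A.key > 20]
13. n7.ok = -1  [A.key - 21]
14. n8.key = false  [S₀.key == true]
15. n8.ok = 18  [S₀.ok + 19]
16. n9.env = 3  [terminal]
17. n8.lim = false  [S.key == true]
18. n10.sig = 22  [terminal]
19. n11.key = 2  [g.sig - 20]
20. n12.lab = "mm"  [terminal]
21. n11.env = false  [false]
22. n7.lim = false  [false]
23. n6.env = false  [A.key > 20]
24. n13.key = 9  [C.hot + C.acc - 8]
25. n14.acc = -6  [A.key - 15]
26. n14.hot = 7  [7]
27. n15.acc = 17  [C₀.hot + 10]
28. n15.hot = 0  [C₀.acc + 6]
29. n16.sig = -6  [terminal]
30. n17.mk = 23  [terminal]
31. n18.sig = -4  [terminal]
32. n15.off = 25  [g₀.sig + h.mk + 8]
33. n15.idx = "kn"  ["kn"]
34. n19.lim = 30  [C₀.acc + C₀.hot + 29]
35. n20.mk = 8  [terminal]
36. n21.lab = "uz"  [terminal]
37. n22.mk = -5  [terminal]
38. n19.sig = -7  [h.mk - 2]
39. n14.off = 28  [C₀.acc * 3 + 46]
40. n14.idx = "rv"  ["rv"]
41. n23.key = true  [C.off == 28]
42. n23.ok = 0  [C.off * 3 - 84]
43. n24.key = true  [true]
44. n24.ok = 30  [30]
45. n25.mk = 19  [terminal]
46. n24.lim = true  [S.key == true]
47. n23.lim = false  [S₀.key == false]
48. n13.env = true  [C.off > 27]
49. n4.off = 28  [(if A₁.env then C.hot else C.acc) + 29]
50. n4.idx = "qmu"  ["q" ++ e.lab]
51. n0.lim = true  [S₁.lim == false]

0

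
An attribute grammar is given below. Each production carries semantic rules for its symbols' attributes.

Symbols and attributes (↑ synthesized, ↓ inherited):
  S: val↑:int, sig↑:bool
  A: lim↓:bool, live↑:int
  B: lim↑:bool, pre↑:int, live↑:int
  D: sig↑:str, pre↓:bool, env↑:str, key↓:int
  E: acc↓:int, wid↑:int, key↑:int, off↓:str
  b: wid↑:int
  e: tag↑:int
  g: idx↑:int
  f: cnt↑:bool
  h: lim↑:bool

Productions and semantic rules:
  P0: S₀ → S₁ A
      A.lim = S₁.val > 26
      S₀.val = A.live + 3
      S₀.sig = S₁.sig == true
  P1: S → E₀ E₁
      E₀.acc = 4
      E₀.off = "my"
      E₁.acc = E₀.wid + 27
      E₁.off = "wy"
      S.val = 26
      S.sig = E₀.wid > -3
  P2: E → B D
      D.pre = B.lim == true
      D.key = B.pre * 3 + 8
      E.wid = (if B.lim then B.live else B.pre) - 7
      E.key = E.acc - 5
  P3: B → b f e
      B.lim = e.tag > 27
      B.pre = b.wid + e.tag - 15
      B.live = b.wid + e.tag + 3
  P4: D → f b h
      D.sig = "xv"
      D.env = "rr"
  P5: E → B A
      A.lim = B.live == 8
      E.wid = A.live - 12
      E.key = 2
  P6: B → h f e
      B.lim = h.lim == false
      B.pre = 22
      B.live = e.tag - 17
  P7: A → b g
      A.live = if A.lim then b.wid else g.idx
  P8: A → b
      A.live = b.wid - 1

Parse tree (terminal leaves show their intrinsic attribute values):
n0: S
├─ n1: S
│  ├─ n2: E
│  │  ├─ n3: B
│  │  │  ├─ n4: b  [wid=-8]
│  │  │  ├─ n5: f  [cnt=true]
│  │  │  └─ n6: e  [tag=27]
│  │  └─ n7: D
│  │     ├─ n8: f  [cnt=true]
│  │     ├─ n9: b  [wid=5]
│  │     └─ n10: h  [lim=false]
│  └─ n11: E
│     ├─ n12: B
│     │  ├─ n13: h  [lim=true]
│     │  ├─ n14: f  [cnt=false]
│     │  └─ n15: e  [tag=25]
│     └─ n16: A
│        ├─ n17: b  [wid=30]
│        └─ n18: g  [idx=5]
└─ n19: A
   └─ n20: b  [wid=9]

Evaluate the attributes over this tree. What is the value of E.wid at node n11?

1. n2.acc = 4  [4]
2. n2.off = "my"  ["my"]
3. n4.wid = -8  [terminal]
4. n5.cnt = true  [terminal]
5. n6.tag = 27  [terminal]
6. n3.lim = false  [e.tag > 27]
7. n3.pre = 4  [b.wid + e.tag - 15]
8. n3.live = 22  [b.wid + e.tag + 3]
9. n7.pre = false  [B.lim == true]
10. n7.key = 20  [B.pre * 3 + 8]
11. n8.cnt = true  [terminal]
12. n9.wid = 5  [terminal]
13. n10.lim = false  [terminal]
14. n7.sig = "xv"  ["xv"]
15. n7.env = "rr"  ["rr"]
16. n2.wid = -3  [(if B.lim then B.live else B.pre) - 7]
17. n2.key = -1  [E.acc - 5]
18. n11.acc = 24  [E₀.wid + 27]
19. n11.off = "wy"  ["wy"]
20. n13.lim = true  [terminal]
21. n14.cnt = false  [terminal]
22. n15.tag = 25  [terminal]
23. n12.lim = false  [h.lim == false]
24. n12.pre = 22  [22]
25. n12.live = 8  [e.tag - 17]
26. n16.lim = true  [B.live == 8]
27. n17.wid = 30  [terminal]
28. n18.idx = 5  [terminal]
29. n16.live = 30  [if A.lim then b.wid else g.idx]
30. n11.wid = 18  [A.live - 12]
31. n11.key = 2  [2]
32. n1.val = 26  [26]
33. n1.sig = false  [E₀.wid > -3]
34. n19.lim = false  [S₁.val > 26]
35. n20.wid = 9  [terminal]
36. n19.live = 8  [b.wid - 1]
37. n0.val = 11  [A.live + 3]
38. n0.sig = false  [S₁.sig == true]

18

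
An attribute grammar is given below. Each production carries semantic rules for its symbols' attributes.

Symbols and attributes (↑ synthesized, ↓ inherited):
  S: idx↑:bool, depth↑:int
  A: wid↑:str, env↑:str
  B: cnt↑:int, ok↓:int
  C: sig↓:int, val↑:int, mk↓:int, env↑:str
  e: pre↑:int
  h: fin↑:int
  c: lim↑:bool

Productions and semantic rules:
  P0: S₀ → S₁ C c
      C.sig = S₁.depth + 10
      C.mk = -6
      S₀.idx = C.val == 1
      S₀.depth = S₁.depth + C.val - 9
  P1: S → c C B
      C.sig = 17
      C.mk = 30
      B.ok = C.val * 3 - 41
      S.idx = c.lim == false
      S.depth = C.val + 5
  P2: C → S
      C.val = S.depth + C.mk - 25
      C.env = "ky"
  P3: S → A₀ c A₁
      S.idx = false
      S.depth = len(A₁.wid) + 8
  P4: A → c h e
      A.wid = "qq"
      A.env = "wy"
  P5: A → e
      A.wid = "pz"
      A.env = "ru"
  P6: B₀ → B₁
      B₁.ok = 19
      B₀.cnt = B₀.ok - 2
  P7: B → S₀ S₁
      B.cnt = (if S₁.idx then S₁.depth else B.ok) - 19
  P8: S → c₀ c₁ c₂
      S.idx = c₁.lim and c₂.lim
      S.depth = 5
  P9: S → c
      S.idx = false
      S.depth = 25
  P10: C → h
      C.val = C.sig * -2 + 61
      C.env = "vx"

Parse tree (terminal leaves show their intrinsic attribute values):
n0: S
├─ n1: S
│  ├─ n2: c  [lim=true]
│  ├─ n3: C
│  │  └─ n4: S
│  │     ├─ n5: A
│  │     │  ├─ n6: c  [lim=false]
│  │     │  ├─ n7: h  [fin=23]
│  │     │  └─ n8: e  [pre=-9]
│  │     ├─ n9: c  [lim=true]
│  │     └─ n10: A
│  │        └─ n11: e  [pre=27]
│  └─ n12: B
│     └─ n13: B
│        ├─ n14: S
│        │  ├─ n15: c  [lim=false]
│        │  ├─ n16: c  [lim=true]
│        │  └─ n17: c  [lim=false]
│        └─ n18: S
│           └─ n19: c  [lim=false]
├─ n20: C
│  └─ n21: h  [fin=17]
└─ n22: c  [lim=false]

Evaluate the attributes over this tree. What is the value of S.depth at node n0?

1. n2.lim = true  [terminal]
2. n3.sig = 17  [17]
3. n3.mk = 30  [30]
4. n6.lim = false  [terminal]
5. n7.fin = 23  [terminal]
6. n8.pre = -9  [terminal]
7. n5.wid = "qq"  ["qq"]
8. n5.env = "wy"  ["wy"]
9. n9.lim = true  [terminal]
10. n11.pre = 27  [terminal]
11. n10.wid = "pz"  ["pz"]
12. n10.env = "ru"  ["ru"]
13. n4.idx = false  [false]
14. n4.depth = 10  [len(A₁.wid) + 8]
15. n3.val = 15  [S.depth + C.mk - 25]
16. n3.env = "ky"  ["ky"]
17. n12.ok = 4  [C.val * 3 - 41]
18. n13.ok = 19  [19]
19. n15.lim = false  [terminal]
20. n16.lim = true  [terminal]
21. n17.lim = false  [terminal]
22. n14.idx = false  [c₁.lim and c₂.lim]
23. n14.depth = 5  [5]
24. n19.lim = false  [terminal]
25. n18.idx = false  [false]
26. n18.depth = 25  [25]
27. n13.cnt = 0  [(if S₁.idx then S₁.depth else B.ok) - 19]
28. n12.cnt = 2  [B₀.ok - 2]
29. n1.idx = false  [c.lim == false]
30. n1.depth = 20  [C.val + 5]
31. n20.sig = 30  [S₁.depth + 10]
32. n20.mk = -6  [-6]
33. n21.fin = 17  [terminal]
34. n20.val = 1  [C.sig * -2 + 61]
35. n20.env = "vx"  ["vx"]
36. n22.lim = false  [terminal]
37. n0.idx = true  [C.val == 1]
38. n0.depth = 12  [S₁.depth + C.val - 9]

12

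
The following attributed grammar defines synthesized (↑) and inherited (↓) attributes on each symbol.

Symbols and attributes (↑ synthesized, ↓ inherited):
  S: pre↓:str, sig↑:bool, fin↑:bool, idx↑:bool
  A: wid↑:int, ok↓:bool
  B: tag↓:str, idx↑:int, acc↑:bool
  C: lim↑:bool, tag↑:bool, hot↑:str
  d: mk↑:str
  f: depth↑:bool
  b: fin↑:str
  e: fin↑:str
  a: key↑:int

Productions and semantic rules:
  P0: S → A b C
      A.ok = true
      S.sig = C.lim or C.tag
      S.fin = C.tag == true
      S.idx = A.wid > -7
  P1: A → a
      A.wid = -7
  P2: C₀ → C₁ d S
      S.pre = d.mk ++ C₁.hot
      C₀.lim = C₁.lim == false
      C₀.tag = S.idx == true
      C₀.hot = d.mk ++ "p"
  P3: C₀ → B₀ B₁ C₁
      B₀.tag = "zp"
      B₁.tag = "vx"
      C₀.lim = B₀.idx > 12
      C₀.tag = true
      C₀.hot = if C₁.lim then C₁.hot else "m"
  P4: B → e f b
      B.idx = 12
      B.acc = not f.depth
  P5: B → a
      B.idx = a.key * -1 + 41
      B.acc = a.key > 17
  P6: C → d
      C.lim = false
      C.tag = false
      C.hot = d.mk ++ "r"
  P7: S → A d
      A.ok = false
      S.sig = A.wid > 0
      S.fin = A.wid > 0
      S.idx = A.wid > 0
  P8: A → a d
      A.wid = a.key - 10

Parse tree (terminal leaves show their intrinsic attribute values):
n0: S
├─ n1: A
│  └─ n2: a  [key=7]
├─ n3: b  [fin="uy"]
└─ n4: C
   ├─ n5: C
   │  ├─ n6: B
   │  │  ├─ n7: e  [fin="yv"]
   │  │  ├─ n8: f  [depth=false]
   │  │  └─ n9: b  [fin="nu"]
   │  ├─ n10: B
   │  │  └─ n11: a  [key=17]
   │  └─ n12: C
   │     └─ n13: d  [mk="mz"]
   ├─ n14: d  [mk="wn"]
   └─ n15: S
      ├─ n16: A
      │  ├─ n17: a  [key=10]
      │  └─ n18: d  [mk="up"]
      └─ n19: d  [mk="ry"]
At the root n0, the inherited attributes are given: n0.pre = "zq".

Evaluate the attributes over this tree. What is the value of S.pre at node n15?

1. n0.pre = "zq"  [given at root]
2. n1.ok = true  [true]
3. n2.key = 7  [terminal]
4. n1.wid = -7  [-7]
5. n3.fin = "uy"  [terminal]
6. n6.tag = "zp"  ["zp"]
7. n7.fin = "yv"  [terminal]
8. n8.depth = false  [terminal]
9. n9.fin = "nu"  [terminal]
10. n6.idx = 12  [12]
11. n6.acc = true  [not f.depth]
12. n10.tag = "vx"  ["vx"]
13. n11.key = 17  [terminal]
14. n10.idx = 24  [a.key * -1 + 41]
15. n10.acc = false  [a.key > 17]
16. n13.mk = "mz"  [terminal]
17. n12.lim = false  [false]
18. n12.tag = false  [false]
19. n12.hot = "mzr"  [d.mk ++ "r"]
20. n5.lim = false  [B₀.idx > 12]
21. n5.tag = true  [true]
22. n5.hot = "m"  [if C₁.lim then C₁.hot else "m"]
23. n14.mk = "wn"  [terminal]
24. n15.pre = "wnm"  [d.mk ++ C₁.hot]
25. n16.ok = false  [false]
26. n17.key = 10  [terminal]
27. n18.mk = "up"  [terminal]
28. n16.wid = 0  [a.key - 10]
29. n19.mk = "ry"  [terminal]
30. n15.sig = false  [A.wid > 0]
31. n15.fin = false  [A.wid > 0]
32. n15.idx = false  [A.wid > 0]
33. n4.lim = true  [C₁.lim == false]
34. n4.tag = false  [S.idx == true]
35. n4.hot = "wnp"  [d.mk ++ "p"]
36. n0.sig = true  [C.lim or C.tag]
37. n0.fin = false  [C.tag == true]
38. n0.idx = false  [A.wid > -7]

"wnm"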